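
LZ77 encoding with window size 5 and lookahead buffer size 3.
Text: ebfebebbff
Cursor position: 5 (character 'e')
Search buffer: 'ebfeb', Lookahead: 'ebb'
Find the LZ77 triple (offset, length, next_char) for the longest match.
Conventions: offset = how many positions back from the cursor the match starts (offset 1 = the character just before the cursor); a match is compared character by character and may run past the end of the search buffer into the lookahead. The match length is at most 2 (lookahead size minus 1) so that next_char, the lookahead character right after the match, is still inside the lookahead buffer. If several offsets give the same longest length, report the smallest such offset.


Try each offset into the search buffer:
  offset=1 (pos 4, char 'b'): match length 0
  offset=2 (pos 3, char 'e'): match length 2
  offset=3 (pos 2, char 'f'): match length 0
  offset=4 (pos 1, char 'b'): match length 0
  offset=5 (pos 0, char 'e'): match length 2
Longest match has length 2, found at offsets 2, 5; take the smallest, offset 2.
next_char = character at position 5 + 2 = 7 -> 'b'

Best match: offset=2, length=2 (matching 'eb' starting at position 3)
LZ77 triple: (2, 2, 'b')


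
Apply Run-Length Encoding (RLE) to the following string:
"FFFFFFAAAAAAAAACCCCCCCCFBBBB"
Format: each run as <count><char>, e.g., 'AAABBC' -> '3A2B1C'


Scanning runs left to right:
  i=0: run of 'F' x 6 -> '6F'
  i=6: run of 'A' x 9 -> '9A'
  i=15: run of 'C' x 8 -> '8C'
  i=23: run of 'F' x 1 -> '1F'
  i=24: run of 'B' x 4 -> '4B'

RLE = 6F9A8C1F4B


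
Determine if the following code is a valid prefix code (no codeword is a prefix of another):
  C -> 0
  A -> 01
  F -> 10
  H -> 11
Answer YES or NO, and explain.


Checking each pair (does one codeword prefix another?):
  C='0' vs A='01': prefix -- VIOLATION

NO -- this is NOT a valid prefix code. C (0) is a prefix of A (01).


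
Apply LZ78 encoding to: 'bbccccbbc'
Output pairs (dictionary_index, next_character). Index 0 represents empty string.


LZ78 encoding steps:
Dictionary: {0: ''}
Step 1: w='' (idx 0), next='b' -> output (0, 'b'), add 'b' as idx 1
Step 2: w='b' (idx 1), next='c' -> output (1, 'c'), add 'bc' as idx 2
Step 3: w='' (idx 0), next='c' -> output (0, 'c'), add 'c' as idx 3
Step 4: w='c' (idx 3), next='c' -> output (3, 'c'), add 'cc' as idx 4
Step 5: w='b' (idx 1), next='b' -> output (1, 'b'), add 'bb' as idx 5
Step 6: w='c' (idx 3), end of input -> output (3, '')


Encoded: [(0, 'b'), (1, 'c'), (0, 'c'), (3, 'c'), (1, 'b'), (3, '')]


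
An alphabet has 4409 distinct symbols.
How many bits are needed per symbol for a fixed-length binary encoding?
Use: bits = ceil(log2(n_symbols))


log2(4409) = 12.1062
Bracket: 2^12 = 4096 < 4409 <= 2^13 = 8192
So ceil(log2(4409)) = 13

bits = ceil(log2(4409)) = ceil(12.1062) = 13 bits


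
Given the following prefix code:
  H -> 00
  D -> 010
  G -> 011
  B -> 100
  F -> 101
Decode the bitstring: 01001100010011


Decoding step by step:
Bits 010 -> D
Bits 011 -> G
Bits 00 -> H
Bits 010 -> D
Bits 011 -> G


Decoded message: DGHDG


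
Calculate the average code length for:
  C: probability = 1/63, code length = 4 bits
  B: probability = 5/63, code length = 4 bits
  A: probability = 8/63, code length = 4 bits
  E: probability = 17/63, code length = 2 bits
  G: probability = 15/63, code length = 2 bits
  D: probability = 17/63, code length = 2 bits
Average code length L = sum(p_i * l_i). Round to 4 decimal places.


Weighted contributions p_i * l_i:
  C: (1/63) * 4 = 4/63
  B: (5/63) * 4 = 20/63
  A: (8/63) * 4 = 32/63
  E: (17/63) * 2 = 34/63
  G: (15/63) * 2 = 30/63
  D: (17/63) * 2 = 34/63
Sum = (4 + 20 + 32 + 34 + 30 + 34)/63 = 154/63

L = 154/63 = 2.4444 bits/symbol


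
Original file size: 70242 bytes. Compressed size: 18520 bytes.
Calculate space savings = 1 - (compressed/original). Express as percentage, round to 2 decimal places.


ratio = compressed/original = 18520/70242 = 0.26366
savings = 1 - ratio = 1 - 0.26366 = 0.73634
as a percentage: 0.73634 * 100 = 73.63%

Space savings = 1 - 18520/70242 = 73.63%


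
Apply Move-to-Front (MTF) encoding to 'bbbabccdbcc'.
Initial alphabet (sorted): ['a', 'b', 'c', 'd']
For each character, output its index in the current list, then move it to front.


MTF encoding:
'b': index 1 in ['a', 'b', 'c', 'd'] -> ['b', 'a', 'c', 'd']
'b': index 0 in ['b', 'a', 'c', 'd'] -> ['b', 'a', 'c', 'd']
'b': index 0 in ['b', 'a', 'c', 'd'] -> ['b', 'a', 'c', 'd']
'a': index 1 in ['b', 'a', 'c', 'd'] -> ['a', 'b', 'c', 'd']
'b': index 1 in ['a', 'b', 'c', 'd'] -> ['b', 'a', 'c', 'd']
'c': index 2 in ['b', 'a', 'c', 'd'] -> ['c', 'b', 'a', 'd']
'c': index 0 in ['c', 'b', 'a', 'd'] -> ['c', 'b', 'a', 'd']
'd': index 3 in ['c', 'b', 'a', 'd'] -> ['d', 'c', 'b', 'a']
'b': index 2 in ['d', 'c', 'b', 'a'] -> ['b', 'd', 'c', 'a']
'c': index 2 in ['b', 'd', 'c', 'a'] -> ['c', 'b', 'd', 'a']
'c': index 0 in ['c', 'b', 'd', 'a'] -> ['c', 'b', 'd', 'a']


Output: [1, 0, 0, 1, 1, 2, 0, 3, 2, 2, 0]


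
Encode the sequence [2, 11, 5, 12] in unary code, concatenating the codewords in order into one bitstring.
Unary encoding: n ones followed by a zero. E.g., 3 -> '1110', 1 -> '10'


Encode each number as n ones followed by a terminating 0:
  2 -> 110 (3 bits)
  11 -> 111111111110 (12 bits)
  5 -> 111110 (6 bits)
  12 -> 1111111111110 (13 bits)
Total length = 3 + 12 + 6 + 13 = 34 bits.

Unary([2, 11, 5, 12]) = 1101111111111101111101111111111110 (34 bits)


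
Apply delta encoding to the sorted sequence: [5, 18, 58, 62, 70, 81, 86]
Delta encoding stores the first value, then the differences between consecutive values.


First value: 5
Deltas:
  18 - 5 = 13
  58 - 18 = 40
  62 - 58 = 4
  70 - 62 = 8
  81 - 70 = 11
  86 - 81 = 5


Delta encoded: [5, 13, 40, 4, 8, 11, 5]


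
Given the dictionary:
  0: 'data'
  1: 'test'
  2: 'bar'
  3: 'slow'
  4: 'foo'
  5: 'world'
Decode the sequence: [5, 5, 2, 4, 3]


Look up each index in the dictionary:
  5 -> 'world'
  5 -> 'world'
  2 -> 'bar'
  4 -> 'foo'
  3 -> 'slow'

Decoded: "world world bar foo slow"


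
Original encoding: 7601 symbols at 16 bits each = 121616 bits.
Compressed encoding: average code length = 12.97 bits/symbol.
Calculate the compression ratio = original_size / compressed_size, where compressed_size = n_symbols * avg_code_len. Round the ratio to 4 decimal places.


original_size = n_symbols * orig_bits = 7601 * 16 = 121616 bits
compressed_size = n_symbols * avg_code_len = 7601 * 12.97 = 98584.97 bits
ratio = original_size / compressed_size = 121616 / 98584.97 = 1.2336

Compression ratio = 1.2336


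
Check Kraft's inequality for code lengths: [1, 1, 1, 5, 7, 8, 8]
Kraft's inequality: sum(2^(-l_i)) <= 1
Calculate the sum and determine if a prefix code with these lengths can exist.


Sum = 2^(-1) + 2^(-1) + 2^(-1) + 2^(-5) + 2^(-7) + 2^(-8) + 2^(-8)
    = 0.5 + 0.5 + 0.5 + 0.03125 + 0.0078125 + 0.00390625 + 0.00390625
    = 396/256 = 1.546875
Since 1.546875 > 1, Kraft's inequality is NOT satisfied.
A prefix code with these lengths CANNOT exist.

Kraft sum = 1.546875. Not satisfied.


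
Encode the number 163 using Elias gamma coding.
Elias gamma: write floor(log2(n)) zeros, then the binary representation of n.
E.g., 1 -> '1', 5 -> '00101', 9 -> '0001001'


num_bits = floor(log2(163)) + 1 = 8
leading_zeros = num_bits - 1 = 7
binary(163) = 10100011

Elias gamma(163) = '0000000' + '10100011' = 000000010100011 (15 bits)


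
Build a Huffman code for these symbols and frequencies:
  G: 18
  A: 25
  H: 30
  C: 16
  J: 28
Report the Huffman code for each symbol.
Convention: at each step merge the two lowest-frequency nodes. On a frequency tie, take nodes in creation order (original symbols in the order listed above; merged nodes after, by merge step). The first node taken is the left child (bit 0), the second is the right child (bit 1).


Huffman tree construction:
Step 1: Merge C(16) + G(18) = 34
Step 2: Merge A(25) + J(28) = 53
Step 3: Merge H(30) + (C+G)(34) = 64
Step 4: Merge (A+J)(53) + (H+(C+G))(64) = 117
Read each symbol's code off the tree from the root (left child = 0, right child = 1).

Codes:
  G: 111 (length 3)
  A: 00 (length 2)
  H: 10 (length 2)
  C: 110 (length 3)
  J: 01 (length 2)
Average code length: 268/117 = 2.2906 bits/symbol


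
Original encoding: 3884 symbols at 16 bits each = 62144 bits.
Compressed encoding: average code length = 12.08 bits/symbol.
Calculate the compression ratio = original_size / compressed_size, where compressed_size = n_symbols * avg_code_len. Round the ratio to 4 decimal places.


original_size = n_symbols * orig_bits = 3884 * 16 = 62144 bits
compressed_size = n_symbols * avg_code_len = 3884 * 12.08 = 46918.72 bits
ratio = original_size / compressed_size = 62144 / 46918.72 = 1.3245

Compression ratio = 1.3245


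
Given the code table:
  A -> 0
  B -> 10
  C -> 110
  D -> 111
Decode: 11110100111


Decoding:
111 -> D
10 -> B
10 -> B
0 -> A
111 -> D


Result: DBBAD


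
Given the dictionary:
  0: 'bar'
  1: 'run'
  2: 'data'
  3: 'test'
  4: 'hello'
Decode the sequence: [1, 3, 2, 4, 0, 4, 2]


Look up each index in the dictionary:
  1 -> 'run'
  3 -> 'test'
  2 -> 'data'
  4 -> 'hello'
  0 -> 'bar'
  4 -> 'hello'
  2 -> 'data'

Decoded: "run test data hello bar hello data"


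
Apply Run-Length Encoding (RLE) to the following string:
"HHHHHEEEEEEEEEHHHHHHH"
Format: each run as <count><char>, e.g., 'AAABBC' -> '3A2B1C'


Scanning runs left to right:
  i=0: run of 'H' x 5 -> '5H'
  i=5: run of 'E' x 9 -> '9E'
  i=14: run of 'H' x 7 -> '7H'

RLE = 5H9E7H


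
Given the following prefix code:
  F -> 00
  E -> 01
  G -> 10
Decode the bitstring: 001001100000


Decoding step by step:
Bits 00 -> F
Bits 10 -> G
Bits 01 -> E
Bits 10 -> G
Bits 00 -> F
Bits 00 -> F


Decoded message: FGEGFF


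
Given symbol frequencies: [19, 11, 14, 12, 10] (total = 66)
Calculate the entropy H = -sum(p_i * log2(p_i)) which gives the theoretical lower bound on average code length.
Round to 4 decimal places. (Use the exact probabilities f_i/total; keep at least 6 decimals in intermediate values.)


Per-symbol terms -p_i * log2(p_i) with p_i = f_i/66:
  p = 19/66 = 0.287879: log2(p) = -1.796467, -p*log2(p) = 0.517165
  p = 11/66 = 0.166667: log2(p) = -2.584963, -p*log2(p) = 0.430827
  p = 14/66 = 0.212121: log2(p) = -2.237039, -p*log2(p) = 0.474523
  p = 12/66 = 0.181818: log2(p) = -2.459432, -p*log2(p) = 0.447169
  p = 10/66 = 0.151515: log2(p) = -2.722466, -p*log2(p) = 0.412495
H = 0.517165 + 0.430827 + 0.474523 + 0.447169 + 0.412495 = 2.282179

H = 2.2822 bits/symbol


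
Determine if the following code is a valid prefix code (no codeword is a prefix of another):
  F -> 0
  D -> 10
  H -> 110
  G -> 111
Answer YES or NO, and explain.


Checking each pair (does one codeword prefix another?):
  F='0' vs D='10': no prefix
  F='0' vs H='110': no prefix
  F='0' vs G='111': no prefix
  D='10' vs F='0': no prefix
  D='10' vs H='110': no prefix
  D='10' vs G='111': no prefix
  H='110' vs F='0': no prefix
  H='110' vs D='10': no prefix
  H='110' vs G='111': no prefix
  G='111' vs F='0': no prefix
  G='111' vs D='10': no prefix
  G='111' vs H='110': no prefix
No violation found over all pairs.

YES -- this is a valid prefix code. No codeword is a prefix of any other codeword.


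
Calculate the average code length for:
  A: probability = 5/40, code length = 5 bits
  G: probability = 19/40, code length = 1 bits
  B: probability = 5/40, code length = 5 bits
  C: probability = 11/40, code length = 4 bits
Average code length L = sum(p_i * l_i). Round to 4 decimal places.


Weighted contributions p_i * l_i:
  A: (5/40) * 5 = 25/40
  G: (19/40) * 1 = 19/40
  B: (5/40) * 5 = 25/40
  C: (11/40) * 4 = 44/40
Sum = (25 + 19 + 25 + 44)/40 = 113/40

L = 113/40 = 2.8250 bits/symbol


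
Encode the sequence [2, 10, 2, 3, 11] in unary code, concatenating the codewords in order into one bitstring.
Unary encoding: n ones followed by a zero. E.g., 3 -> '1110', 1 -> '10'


Encode each number as n ones followed by a terminating 0:
  2 -> 110 (3 bits)
  10 -> 11111111110 (11 bits)
  2 -> 110 (3 bits)
  3 -> 1110 (4 bits)
  11 -> 111111111110 (12 bits)
Total length = 3 + 11 + 3 + 4 + 12 = 33 bits.

Unary([2, 10, 2, 3, 11]) = 110111111111101101110111111111110 (33 bits)


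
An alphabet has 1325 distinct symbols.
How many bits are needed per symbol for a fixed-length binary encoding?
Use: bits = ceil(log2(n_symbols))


log2(1325) = 10.3718
Bracket: 2^10 = 1024 < 1325 <= 2^11 = 2048
So ceil(log2(1325)) = 11

bits = ceil(log2(1325)) = ceil(10.3718) = 11 bits


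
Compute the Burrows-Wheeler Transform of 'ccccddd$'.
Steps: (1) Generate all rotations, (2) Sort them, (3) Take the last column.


Rotations (sorted):
  0: $ccccddd -> last char: d
  1: ccccddd$ -> last char: $
  2: cccddd$c -> last char: c
  3: ccddd$cc -> last char: c
  4: cddd$ccc -> last char: c
  5: d$ccccdd -> last char: d
  6: dd$ccccd -> last char: d
  7: ddd$cccc -> last char: c


BWT = d$cccddc


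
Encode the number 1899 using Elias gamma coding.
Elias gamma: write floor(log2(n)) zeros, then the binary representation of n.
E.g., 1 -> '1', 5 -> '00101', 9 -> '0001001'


num_bits = floor(log2(1899)) + 1 = 11
leading_zeros = num_bits - 1 = 10
binary(1899) = 11101101011

Elias gamma(1899) = '0000000000' + '11101101011' = 000000000011101101011 (21 bits)


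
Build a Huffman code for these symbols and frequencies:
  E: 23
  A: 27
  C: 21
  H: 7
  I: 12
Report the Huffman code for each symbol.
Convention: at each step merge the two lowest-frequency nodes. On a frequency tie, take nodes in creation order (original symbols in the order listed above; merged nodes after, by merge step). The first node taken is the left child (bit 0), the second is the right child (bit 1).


Huffman tree construction:
Step 1: Merge H(7) + I(12) = 19
Step 2: Merge (H+I)(19) + C(21) = 40
Step 3: Merge E(23) + A(27) = 50
Step 4: Merge ((H+I)+C)(40) + (E+A)(50) = 90
Read each symbol's code off the tree from the root (left child = 0, right child = 1).

Codes:
  E: 10 (length 2)
  A: 11 (length 2)
  C: 01 (length 2)
  H: 000 (length 3)
  I: 001 (length 3)
Average code length: 199/90 = 2.2111 bits/symbol


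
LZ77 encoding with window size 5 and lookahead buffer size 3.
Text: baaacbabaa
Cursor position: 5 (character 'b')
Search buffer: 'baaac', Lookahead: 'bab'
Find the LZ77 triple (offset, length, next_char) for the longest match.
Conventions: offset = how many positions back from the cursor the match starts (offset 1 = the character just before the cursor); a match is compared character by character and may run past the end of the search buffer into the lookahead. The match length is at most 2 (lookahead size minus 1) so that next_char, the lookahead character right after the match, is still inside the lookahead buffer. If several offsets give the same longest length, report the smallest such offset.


Try each offset into the search buffer:
  offset=1 (pos 4, char 'c'): match length 0
  offset=2 (pos 3, char 'a'): match length 0
  offset=3 (pos 2, char 'a'): match length 0
  offset=4 (pos 1, char 'a'): match length 0
  offset=5 (pos 0, char 'b'): match length 2
Longest match has length 2 at offset 5.
next_char = character at position 5 + 2 = 7 -> 'b'

Best match: offset=5, length=2 (matching 'ba' starting at position 0)
LZ77 triple: (5, 2, 'b')


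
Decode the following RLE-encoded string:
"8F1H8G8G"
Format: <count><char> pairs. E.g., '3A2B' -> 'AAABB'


Expanding each <count><char> pair:
  8F -> 'FFFFFFFF'
  1H -> 'H'
  8G -> 'GGGGGGGG'
  8G -> 'GGGGGGGG'

Decoded = FFFFFFFFHGGGGGGGGGGGGGGGG


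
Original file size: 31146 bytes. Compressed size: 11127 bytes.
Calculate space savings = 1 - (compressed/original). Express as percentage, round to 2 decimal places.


ratio = compressed/original = 11127/31146 = 0.357253
savings = 1 - ratio = 1 - 0.357253 = 0.642747
as a percentage: 0.642747 * 100 = 64.27%

Space savings = 1 - 11127/31146 = 64.27%


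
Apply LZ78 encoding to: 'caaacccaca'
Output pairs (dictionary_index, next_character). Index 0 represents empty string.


LZ78 encoding steps:
Dictionary: {0: ''}
Step 1: w='' (idx 0), next='c' -> output (0, 'c'), add 'c' as idx 1
Step 2: w='' (idx 0), next='a' -> output (0, 'a'), add 'a' as idx 2
Step 3: w='a' (idx 2), next='a' -> output (2, 'a'), add 'aa' as idx 3
Step 4: w='c' (idx 1), next='c' -> output (1, 'c'), add 'cc' as idx 4
Step 5: w='c' (idx 1), next='a' -> output (1, 'a'), add 'ca' as idx 5
Step 6: w='ca' (idx 5), end of input -> output (5, '')


Encoded: [(0, 'c'), (0, 'a'), (2, 'a'), (1, 'c'), (1, 'a'), (5, '')]


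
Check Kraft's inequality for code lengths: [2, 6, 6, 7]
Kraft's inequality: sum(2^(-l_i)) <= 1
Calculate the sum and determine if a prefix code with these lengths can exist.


Sum = 2^(-2) + 2^(-6) + 2^(-6) + 2^(-7)
    = 0.25 + 0.015625 + 0.015625 + 0.0078125
    = 37/128 = 0.2890625
Since 0.2890625 <= 1, Kraft's inequality IS satisfied.
A prefix code with these lengths CAN exist.

Kraft sum = 0.2890625. Satisfied.


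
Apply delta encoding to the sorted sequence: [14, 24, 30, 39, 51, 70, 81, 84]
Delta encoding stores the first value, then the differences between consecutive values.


First value: 14
Deltas:
  24 - 14 = 10
  30 - 24 = 6
  39 - 30 = 9
  51 - 39 = 12
  70 - 51 = 19
  81 - 70 = 11
  84 - 81 = 3


Delta encoded: [14, 10, 6, 9, 12, 19, 11, 3]


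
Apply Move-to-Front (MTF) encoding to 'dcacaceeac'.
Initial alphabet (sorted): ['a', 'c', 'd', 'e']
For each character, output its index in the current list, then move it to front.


MTF encoding:
'd': index 2 in ['a', 'c', 'd', 'e'] -> ['d', 'a', 'c', 'e']
'c': index 2 in ['d', 'a', 'c', 'e'] -> ['c', 'd', 'a', 'e']
'a': index 2 in ['c', 'd', 'a', 'e'] -> ['a', 'c', 'd', 'e']
'c': index 1 in ['a', 'c', 'd', 'e'] -> ['c', 'a', 'd', 'e']
'a': index 1 in ['c', 'a', 'd', 'e'] -> ['a', 'c', 'd', 'e']
'c': index 1 in ['a', 'c', 'd', 'e'] -> ['c', 'a', 'd', 'e']
'e': index 3 in ['c', 'a', 'd', 'e'] -> ['e', 'c', 'a', 'd']
'e': index 0 in ['e', 'c', 'a', 'd'] -> ['e', 'c', 'a', 'd']
'a': index 2 in ['e', 'c', 'a', 'd'] -> ['a', 'e', 'c', 'd']
'c': index 2 in ['a', 'e', 'c', 'd'] -> ['c', 'a', 'e', 'd']


Output: [2, 2, 2, 1, 1, 1, 3, 0, 2, 2]


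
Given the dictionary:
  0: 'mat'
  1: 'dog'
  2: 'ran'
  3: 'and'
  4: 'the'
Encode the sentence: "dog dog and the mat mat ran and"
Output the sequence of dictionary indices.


Look up each word in the dictionary:
  'dog' -> 1
  'dog' -> 1
  'and' -> 3
  'the' -> 4
  'mat' -> 0
  'mat' -> 0
  'ran' -> 2
  'and' -> 3

Encoded: [1, 1, 3, 4, 0, 0, 2, 3]


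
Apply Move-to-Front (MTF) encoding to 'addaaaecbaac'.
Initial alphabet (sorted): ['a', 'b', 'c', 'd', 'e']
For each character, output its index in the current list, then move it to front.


MTF encoding:
'a': index 0 in ['a', 'b', 'c', 'd', 'e'] -> ['a', 'b', 'c', 'd', 'e']
'd': index 3 in ['a', 'b', 'c', 'd', 'e'] -> ['d', 'a', 'b', 'c', 'e']
'd': index 0 in ['d', 'a', 'b', 'c', 'e'] -> ['d', 'a', 'b', 'c', 'e']
'a': index 1 in ['d', 'a', 'b', 'c', 'e'] -> ['a', 'd', 'b', 'c', 'e']
'a': index 0 in ['a', 'd', 'b', 'c', 'e'] -> ['a', 'd', 'b', 'c', 'e']
'a': index 0 in ['a', 'd', 'b', 'c', 'e'] -> ['a', 'd', 'b', 'c', 'e']
'e': index 4 in ['a', 'd', 'b', 'c', 'e'] -> ['e', 'a', 'd', 'b', 'c']
'c': index 4 in ['e', 'a', 'd', 'b', 'c'] -> ['c', 'e', 'a', 'd', 'b']
'b': index 4 in ['c', 'e', 'a', 'd', 'b'] -> ['b', 'c', 'e', 'a', 'd']
'a': index 3 in ['b', 'c', 'e', 'a', 'd'] -> ['a', 'b', 'c', 'e', 'd']
'a': index 0 in ['a', 'b', 'c', 'e', 'd'] -> ['a', 'b', 'c', 'e', 'd']
'c': index 2 in ['a', 'b', 'c', 'e', 'd'] -> ['c', 'a', 'b', 'e', 'd']


Output: [0, 3, 0, 1, 0, 0, 4, 4, 4, 3, 0, 2]


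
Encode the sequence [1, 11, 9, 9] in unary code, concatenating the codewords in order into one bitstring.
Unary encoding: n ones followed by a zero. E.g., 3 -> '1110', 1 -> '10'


Encode each number as n ones followed by a terminating 0:
  1 -> 10 (2 bits)
  11 -> 111111111110 (12 bits)
  9 -> 1111111110 (10 bits)
  9 -> 1111111110 (10 bits)
Total length = 2 + 12 + 10 + 10 = 34 bits.

Unary([1, 11, 9, 9]) = 1011111111111011111111101111111110 (34 bits)


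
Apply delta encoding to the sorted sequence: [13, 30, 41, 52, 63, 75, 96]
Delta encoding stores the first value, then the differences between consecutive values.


First value: 13
Deltas:
  30 - 13 = 17
  41 - 30 = 11
  52 - 41 = 11
  63 - 52 = 11
  75 - 63 = 12
  96 - 75 = 21


Delta encoded: [13, 17, 11, 11, 11, 12, 21]


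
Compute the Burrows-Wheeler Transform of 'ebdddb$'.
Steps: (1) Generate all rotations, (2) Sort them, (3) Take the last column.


Rotations (sorted):
  0: $ebdddb -> last char: b
  1: b$ebddd -> last char: d
  2: bdddb$e -> last char: e
  3: db$ebdd -> last char: d
  4: ddb$ebd -> last char: d
  5: dddb$eb -> last char: b
  6: ebdddb$ -> last char: $


BWT = bdeddb$


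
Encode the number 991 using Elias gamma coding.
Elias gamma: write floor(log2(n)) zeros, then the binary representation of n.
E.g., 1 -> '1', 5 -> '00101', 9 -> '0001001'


num_bits = floor(log2(991)) + 1 = 10
leading_zeros = num_bits - 1 = 9
binary(991) = 1111011111

Elias gamma(991) = '000000000' + '1111011111' = 0000000001111011111 (19 bits)


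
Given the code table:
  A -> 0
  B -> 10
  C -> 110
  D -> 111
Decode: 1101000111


Decoding:
110 -> C
10 -> B
0 -> A
0 -> A
111 -> D


Result: CBAAD


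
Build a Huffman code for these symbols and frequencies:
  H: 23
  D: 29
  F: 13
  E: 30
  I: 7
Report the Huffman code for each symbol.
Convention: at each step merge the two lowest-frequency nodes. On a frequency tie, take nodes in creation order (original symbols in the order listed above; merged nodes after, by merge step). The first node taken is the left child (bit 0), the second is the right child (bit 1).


Huffman tree construction:
Step 1: Merge I(7) + F(13) = 20
Step 2: Merge (I+F)(20) + H(23) = 43
Step 3: Merge D(29) + E(30) = 59
Step 4: Merge ((I+F)+H)(43) + (D+E)(59) = 102
Read each symbol's code off the tree from the root (left child = 0, right child = 1).

Codes:
  H: 01 (length 2)
  D: 10 (length 2)
  F: 001 (length 3)
  E: 11 (length 2)
  I: 000 (length 3)
Average code length: 224/102 = 2.1961 bits/symbol


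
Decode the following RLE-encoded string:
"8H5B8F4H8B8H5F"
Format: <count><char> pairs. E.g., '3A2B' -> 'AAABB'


Expanding each <count><char> pair:
  8H -> 'HHHHHHHH'
  5B -> 'BBBBB'
  8F -> 'FFFFFFFF'
  4H -> 'HHHH'
  8B -> 'BBBBBBBB'
  8H -> 'HHHHHHHH'
  5F -> 'FFFFF'

Decoded = HHHHHHHHBBBBBFFFFFFFFHHHHBBBBBBBBHHHHHHHHFFFFF


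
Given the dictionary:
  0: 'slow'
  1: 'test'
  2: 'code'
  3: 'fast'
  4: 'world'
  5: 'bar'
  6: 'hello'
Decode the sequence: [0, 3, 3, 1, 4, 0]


Look up each index in the dictionary:
  0 -> 'slow'
  3 -> 'fast'
  3 -> 'fast'
  1 -> 'test'
  4 -> 'world'
  0 -> 'slow'

Decoded: "slow fast fast test world slow"


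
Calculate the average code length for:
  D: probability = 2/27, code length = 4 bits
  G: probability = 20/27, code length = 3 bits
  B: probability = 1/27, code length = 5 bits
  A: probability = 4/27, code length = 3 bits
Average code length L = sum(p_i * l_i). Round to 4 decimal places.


Weighted contributions p_i * l_i:
  D: (2/27) * 4 = 8/27
  G: (20/27) * 3 = 60/27
  B: (1/27) * 5 = 5/27
  A: (4/27) * 3 = 12/27
Sum = (8 + 60 + 5 + 12)/27 = 85/27

L = 85/27 = 3.1481 bits/symbol


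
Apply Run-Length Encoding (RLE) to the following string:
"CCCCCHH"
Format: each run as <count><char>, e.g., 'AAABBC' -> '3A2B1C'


Scanning runs left to right:
  i=0: run of 'C' x 5 -> '5C'
  i=5: run of 'H' x 2 -> '2H'

RLE = 5C2H


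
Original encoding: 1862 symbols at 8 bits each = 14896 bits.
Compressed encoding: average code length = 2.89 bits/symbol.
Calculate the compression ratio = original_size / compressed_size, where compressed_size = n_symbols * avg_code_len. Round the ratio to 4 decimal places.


original_size = n_symbols * orig_bits = 1862 * 8 = 14896 bits
compressed_size = n_symbols * avg_code_len = 1862 * 2.89 = 5381.18 bits
ratio = original_size / compressed_size = 14896 / 5381.18 = 2.7682

Compression ratio = 2.7682


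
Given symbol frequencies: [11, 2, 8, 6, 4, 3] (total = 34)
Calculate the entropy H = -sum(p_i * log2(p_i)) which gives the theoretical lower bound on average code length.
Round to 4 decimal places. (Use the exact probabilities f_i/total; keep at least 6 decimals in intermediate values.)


Per-symbol terms -p_i * log2(p_i) with p_i = f_i/34:
  p = 11/34 = 0.323529: log2(p) = -1.628031, -p*log2(p) = 0.526716
  p = 2/34 = 0.058824: log2(p) = -4.087463, -p*log2(p) = 0.240439
  p = 8/34 = 0.235294: log2(p) = -2.087463, -p*log2(p) = 0.491168
  p = 6/34 = 0.176471: log2(p) = -2.502500, -p*log2(p) = 0.441618
  p = 4/34 = 0.117647: log2(p) = -3.087463, -p*log2(p) = 0.363231
  p = 3/34 = 0.088235: log2(p) = -3.502500, -p*log2(p) = 0.309044
H = 0.526716 + 0.240439 + 0.491168 + 0.441618 + 0.363231 + 0.309044 = 2.372216

H = 2.3722 bits/symbol


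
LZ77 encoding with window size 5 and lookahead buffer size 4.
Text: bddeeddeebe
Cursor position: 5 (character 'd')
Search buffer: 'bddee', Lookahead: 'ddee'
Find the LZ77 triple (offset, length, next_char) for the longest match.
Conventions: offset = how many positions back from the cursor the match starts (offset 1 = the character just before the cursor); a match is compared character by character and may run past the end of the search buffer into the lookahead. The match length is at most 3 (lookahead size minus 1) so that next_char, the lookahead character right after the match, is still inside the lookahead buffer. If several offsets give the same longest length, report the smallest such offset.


Try each offset into the search buffer:
  offset=1 (pos 4, char 'e'): match length 0
  offset=2 (pos 3, char 'e'): match length 0
  offset=3 (pos 2, char 'd'): match length 1
  offset=4 (pos 1, char 'd'): match length 3
  offset=5 (pos 0, char 'b'): match length 0
Longest match has length 3 at offset 4.
next_char = character at position 5 + 3 = 8 -> 'e'

Best match: offset=4, length=3 (matching 'dde' starting at position 1)
LZ77 triple: (4, 3, 'e')


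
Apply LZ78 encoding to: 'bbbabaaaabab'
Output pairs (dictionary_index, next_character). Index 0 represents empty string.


LZ78 encoding steps:
Dictionary: {0: ''}
Step 1: w='' (idx 0), next='b' -> output (0, 'b'), add 'b' as idx 1
Step 2: w='b' (idx 1), next='b' -> output (1, 'b'), add 'bb' as idx 2
Step 3: w='' (idx 0), next='a' -> output (0, 'a'), add 'a' as idx 3
Step 4: w='b' (idx 1), next='a' -> output (1, 'a'), add 'ba' as idx 4
Step 5: w='a' (idx 3), next='a' -> output (3, 'a'), add 'aa' as idx 5
Step 6: w='a' (idx 3), next='b' -> output (3, 'b'), add 'ab' as idx 6
Step 7: w='ab' (idx 6), end of input -> output (6, '')


Encoded: [(0, 'b'), (1, 'b'), (0, 'a'), (1, 'a'), (3, 'a'), (3, 'b'), (6, '')]


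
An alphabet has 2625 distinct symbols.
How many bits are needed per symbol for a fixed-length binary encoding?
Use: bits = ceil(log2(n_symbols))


log2(2625) = 11.3581
Bracket: 2^11 = 2048 < 2625 <= 2^12 = 4096
So ceil(log2(2625)) = 12

bits = ceil(log2(2625)) = ceil(11.3581) = 12 bits


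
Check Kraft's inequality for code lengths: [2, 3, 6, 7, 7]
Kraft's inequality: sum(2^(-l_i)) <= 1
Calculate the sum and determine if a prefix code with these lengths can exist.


Sum = 2^(-2) + 2^(-3) + 2^(-6) + 2^(-7) + 2^(-7)
    = 0.25 + 0.125 + 0.015625 + 0.0078125 + 0.0078125
    = 52/128 = 0.40625
Since 0.40625 <= 1, Kraft's inequality IS satisfied.
A prefix code with these lengths CAN exist.

Kraft sum = 0.40625. Satisfied.


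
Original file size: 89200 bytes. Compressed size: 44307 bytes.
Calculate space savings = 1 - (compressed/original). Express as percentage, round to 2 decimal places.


ratio = compressed/original = 44307/89200 = 0.496715
savings = 1 - ratio = 1 - 0.496715 = 0.503285
as a percentage: 0.503285 * 100 = 50.33%

Space savings = 1 - 44307/89200 = 50.33%


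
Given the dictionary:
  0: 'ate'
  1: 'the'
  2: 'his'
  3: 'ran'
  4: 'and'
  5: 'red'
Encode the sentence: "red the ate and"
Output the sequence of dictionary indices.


Look up each word in the dictionary:
  'red' -> 5
  'the' -> 1
  'ate' -> 0
  'and' -> 4

Encoded: [5, 1, 0, 4]


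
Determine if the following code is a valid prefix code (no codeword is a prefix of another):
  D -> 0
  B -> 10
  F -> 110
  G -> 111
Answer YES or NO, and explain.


Checking each pair (does one codeword prefix another?):
  D='0' vs B='10': no prefix
  D='0' vs F='110': no prefix
  D='0' vs G='111': no prefix
  B='10' vs D='0': no prefix
  B='10' vs F='110': no prefix
  B='10' vs G='111': no prefix
  F='110' vs D='0': no prefix
  F='110' vs B='10': no prefix
  F='110' vs G='111': no prefix
  G='111' vs D='0': no prefix
  G='111' vs B='10': no prefix
  G='111' vs F='110': no prefix
No violation found over all pairs.

YES -- this is a valid prefix code. No codeword is a prefix of any other codeword.


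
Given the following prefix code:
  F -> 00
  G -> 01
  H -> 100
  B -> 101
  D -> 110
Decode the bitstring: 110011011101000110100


Decoding step by step:
Bits 110 -> D
Bits 01 -> G
Bits 101 -> B
Bits 110 -> D
Bits 100 -> H
Bits 01 -> G
Bits 101 -> B
Bits 00 -> F


Decoded message: DGBDHGBF


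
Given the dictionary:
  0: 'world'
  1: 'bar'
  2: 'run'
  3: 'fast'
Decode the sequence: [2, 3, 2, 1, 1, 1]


Look up each index in the dictionary:
  2 -> 'run'
  3 -> 'fast'
  2 -> 'run'
  1 -> 'bar'
  1 -> 'bar'
  1 -> 'bar'

Decoded: "run fast run bar bar bar"


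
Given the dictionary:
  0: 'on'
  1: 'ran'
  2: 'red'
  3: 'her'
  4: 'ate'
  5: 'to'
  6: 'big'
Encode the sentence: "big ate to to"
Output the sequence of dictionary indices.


Look up each word in the dictionary:
  'big' -> 6
  'ate' -> 4
  'to' -> 5
  'to' -> 5

Encoded: [6, 4, 5, 5]


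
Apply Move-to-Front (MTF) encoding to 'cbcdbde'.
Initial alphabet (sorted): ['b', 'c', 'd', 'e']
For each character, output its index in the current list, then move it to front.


MTF encoding:
'c': index 1 in ['b', 'c', 'd', 'e'] -> ['c', 'b', 'd', 'e']
'b': index 1 in ['c', 'b', 'd', 'e'] -> ['b', 'c', 'd', 'e']
'c': index 1 in ['b', 'c', 'd', 'e'] -> ['c', 'b', 'd', 'e']
'd': index 2 in ['c', 'b', 'd', 'e'] -> ['d', 'c', 'b', 'e']
'b': index 2 in ['d', 'c', 'b', 'e'] -> ['b', 'd', 'c', 'e']
'd': index 1 in ['b', 'd', 'c', 'e'] -> ['d', 'b', 'c', 'e']
'e': index 3 in ['d', 'b', 'c', 'e'] -> ['e', 'd', 'b', 'c']


Output: [1, 1, 1, 2, 2, 1, 3]


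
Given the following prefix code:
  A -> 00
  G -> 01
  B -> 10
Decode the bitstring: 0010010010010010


Decoding step by step:
Bits 00 -> A
Bits 10 -> B
Bits 01 -> G
Bits 00 -> A
Bits 10 -> B
Bits 01 -> G
Bits 00 -> A
Bits 10 -> B


Decoded message: ABGABGAB


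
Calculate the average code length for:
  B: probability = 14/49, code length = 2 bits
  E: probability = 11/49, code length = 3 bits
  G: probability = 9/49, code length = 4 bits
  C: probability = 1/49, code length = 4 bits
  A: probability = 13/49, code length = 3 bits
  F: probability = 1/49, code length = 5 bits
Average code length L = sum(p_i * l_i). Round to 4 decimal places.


Weighted contributions p_i * l_i:
  B: (14/49) * 2 = 28/49
  E: (11/49) * 3 = 33/49
  G: (9/49) * 4 = 36/49
  C: (1/49) * 4 = 4/49
  A: (13/49) * 3 = 39/49
  F: (1/49) * 5 = 5/49
Sum = (28 + 33 + 36 + 4 + 39 + 5)/49 = 145/49

L = 145/49 = 2.9592 bits/symbol


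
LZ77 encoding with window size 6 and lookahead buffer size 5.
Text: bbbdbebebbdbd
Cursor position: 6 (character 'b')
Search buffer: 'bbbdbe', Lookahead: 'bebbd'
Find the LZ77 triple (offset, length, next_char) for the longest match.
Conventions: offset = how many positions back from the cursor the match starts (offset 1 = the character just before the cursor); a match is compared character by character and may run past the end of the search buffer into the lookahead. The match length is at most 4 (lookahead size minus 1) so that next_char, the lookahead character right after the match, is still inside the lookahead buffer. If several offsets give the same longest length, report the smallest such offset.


Try each offset into the search buffer:
  offset=1 (pos 5, char 'e'): match length 0
  offset=2 (pos 4, char 'b'): match length 3
  offset=3 (pos 3, char 'd'): match length 0
  offset=4 (pos 2, char 'b'): match length 1
  offset=5 (pos 1, char 'b'): match length 1
  offset=6 (pos 0, char 'b'): match length 1
Longest match has length 3 at offset 2.
next_char = character at position 6 + 3 = 9 -> 'b'

Best match: offset=2, length=3 (matching 'beb' starting at position 4)
LZ77 triple: (2, 3, 'b')


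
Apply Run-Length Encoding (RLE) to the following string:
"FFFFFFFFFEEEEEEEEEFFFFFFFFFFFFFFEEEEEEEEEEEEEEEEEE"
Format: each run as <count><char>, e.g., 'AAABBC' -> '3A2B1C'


Scanning runs left to right:
  i=0: run of 'F' x 9 -> '9F'
  i=9: run of 'E' x 9 -> '9E'
  i=18: run of 'F' x 14 -> '14F'
  i=32: run of 'E' x 18 -> '18E'

RLE = 9F9E14F18E


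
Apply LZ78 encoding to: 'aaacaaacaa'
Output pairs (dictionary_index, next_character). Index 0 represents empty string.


LZ78 encoding steps:
Dictionary: {0: ''}
Step 1: w='' (idx 0), next='a' -> output (0, 'a'), add 'a' as idx 1
Step 2: w='a' (idx 1), next='a' -> output (1, 'a'), add 'aa' as idx 2
Step 3: w='' (idx 0), next='c' -> output (0, 'c'), add 'c' as idx 3
Step 4: w='aa' (idx 2), next='a' -> output (2, 'a'), add 'aaa' as idx 4
Step 5: w='c' (idx 3), next='a' -> output (3, 'a'), add 'ca' as idx 5
Step 6: w='a' (idx 1), end of input -> output (1, '')


Encoded: [(0, 'a'), (1, 'a'), (0, 'c'), (2, 'a'), (3, 'a'), (1, '')]


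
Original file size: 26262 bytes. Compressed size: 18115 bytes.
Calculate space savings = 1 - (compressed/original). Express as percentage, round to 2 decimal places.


ratio = compressed/original = 18115/26262 = 0.68978
savings = 1 - ratio = 1 - 0.68978 = 0.31022
as a percentage: 0.31022 * 100 = 31.02%

Space savings = 1 - 18115/26262 = 31.02%


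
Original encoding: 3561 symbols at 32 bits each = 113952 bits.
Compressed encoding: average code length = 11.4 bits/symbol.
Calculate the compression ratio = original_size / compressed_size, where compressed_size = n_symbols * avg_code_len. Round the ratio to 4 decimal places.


original_size = n_symbols * orig_bits = 3561 * 32 = 113952 bits
compressed_size = n_symbols * avg_code_len = 3561 * 11.4 = 40595.4 bits
ratio = original_size / compressed_size = 113952 / 40595.4 = 2.807

Compression ratio = 2.807


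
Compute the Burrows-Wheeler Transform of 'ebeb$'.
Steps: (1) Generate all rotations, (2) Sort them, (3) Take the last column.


Rotations (sorted):
  0: $ebeb -> last char: b
  1: b$ebe -> last char: e
  2: beb$e -> last char: e
  3: eb$eb -> last char: b
  4: ebeb$ -> last char: $


BWT = beeb$


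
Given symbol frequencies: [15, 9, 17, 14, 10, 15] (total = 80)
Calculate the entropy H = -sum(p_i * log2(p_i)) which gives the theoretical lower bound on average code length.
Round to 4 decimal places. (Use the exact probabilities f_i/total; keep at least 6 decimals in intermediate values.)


Per-symbol terms -p_i * log2(p_i) with p_i = f_i/80:
  p = 15/80 = 0.187500: log2(p) = -2.415037, -p*log2(p) = 0.452820
  p = 9/80 = 0.112500: log2(p) = -3.152003, -p*log2(p) = 0.354600
  p = 17/80 = 0.212500: log2(p) = -2.234465, -p*log2(p) = 0.474824
  p = 14/80 = 0.175000: log2(p) = -2.514573, -p*log2(p) = 0.440050
  p = 10/80 = 0.125000: log2(p) = -3.000000, -p*log2(p) = 0.375000
  p = 15/80 = 0.187500: log2(p) = -2.415037, -p*log2(p) = 0.452820
H = 0.452820 + 0.354600 + 0.474824 + 0.440050 + 0.375000 + 0.452820 = 2.550114

H = 2.5501 bits/symbol


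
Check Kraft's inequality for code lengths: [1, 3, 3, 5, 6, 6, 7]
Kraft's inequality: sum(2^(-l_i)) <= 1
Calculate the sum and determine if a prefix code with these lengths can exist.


Sum = 2^(-1) + 2^(-3) + 2^(-3) + 2^(-5) + 2^(-6) + 2^(-6) + 2^(-7)
    = 0.5 + 0.125 + 0.125 + 0.03125 + 0.015625 + 0.015625 + 0.0078125
    = 105/128 = 0.8203125
Since 0.8203125 <= 1, Kraft's inequality IS satisfied.
A prefix code with these lengths CAN exist.

Kraft sum = 0.8203125. Satisfied.


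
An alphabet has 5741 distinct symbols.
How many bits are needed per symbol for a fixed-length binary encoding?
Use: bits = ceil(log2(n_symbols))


log2(5741) = 12.4871
Bracket: 2^12 = 4096 < 5741 <= 2^13 = 8192
So ceil(log2(5741)) = 13

bits = ceil(log2(5741)) = ceil(12.4871) = 13 bits


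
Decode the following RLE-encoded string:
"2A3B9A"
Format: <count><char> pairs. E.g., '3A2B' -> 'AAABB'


Expanding each <count><char> pair:
  2A -> 'AA'
  3B -> 'BBB'
  9A -> 'AAAAAAAAA'

Decoded = AABBBAAAAAAAAA


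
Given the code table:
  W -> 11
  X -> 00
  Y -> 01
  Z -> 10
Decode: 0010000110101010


Decoding:
00 -> X
10 -> Z
00 -> X
01 -> Y
10 -> Z
10 -> Z
10 -> Z
10 -> Z


Result: XZXYZZZZ


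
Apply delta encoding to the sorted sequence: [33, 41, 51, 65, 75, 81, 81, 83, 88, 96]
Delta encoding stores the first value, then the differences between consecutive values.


First value: 33
Deltas:
  41 - 33 = 8
  51 - 41 = 10
  65 - 51 = 14
  75 - 65 = 10
  81 - 75 = 6
  81 - 81 = 0
  83 - 81 = 2
  88 - 83 = 5
  96 - 88 = 8


Delta encoded: [33, 8, 10, 14, 10, 6, 0, 2, 5, 8]


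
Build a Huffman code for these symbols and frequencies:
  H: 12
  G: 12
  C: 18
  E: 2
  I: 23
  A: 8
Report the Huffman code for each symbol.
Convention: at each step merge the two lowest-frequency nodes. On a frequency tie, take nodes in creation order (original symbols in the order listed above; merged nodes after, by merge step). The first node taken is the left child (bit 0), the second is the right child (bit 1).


Huffman tree construction:
Step 1: Merge E(2) + A(8) = 10
Step 2: Merge (E+A)(10) + H(12) = 22
Step 3: Merge G(12) + C(18) = 30
Step 4: Merge ((E+A)+H)(22) + I(23) = 45
Step 5: Merge (G+C)(30) + (((E+A)+H)+I)(45) = 75
Read each symbol's code off the tree from the root (left child = 0, right child = 1).

Codes:
  H: 101 (length 3)
  G: 00 (length 2)
  C: 01 (length 2)
  E: 1000 (length 4)
  I: 11 (length 2)
  A: 1001 (length 4)
Average code length: 182/75 = 2.4267 bits/symbol


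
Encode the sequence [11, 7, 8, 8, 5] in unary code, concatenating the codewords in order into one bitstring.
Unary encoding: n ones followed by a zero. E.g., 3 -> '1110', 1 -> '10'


Encode each number as n ones followed by a terminating 0:
  11 -> 111111111110 (12 bits)
  7 -> 11111110 (8 bits)
  8 -> 111111110 (9 bits)
  8 -> 111111110 (9 bits)
  5 -> 111110 (6 bits)
Total length = 12 + 8 + 9 + 9 + 6 = 44 bits.

Unary([11, 7, 8, 8, 5]) = 11111111111011111110111111110111111110111110 (44 bits)


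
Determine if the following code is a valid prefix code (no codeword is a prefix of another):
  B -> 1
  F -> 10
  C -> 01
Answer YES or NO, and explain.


Checking each pair (does one codeword prefix another?):
  B='1' vs F='10': prefix -- VIOLATION

NO -- this is NOT a valid prefix code. B (1) is a prefix of F (10).


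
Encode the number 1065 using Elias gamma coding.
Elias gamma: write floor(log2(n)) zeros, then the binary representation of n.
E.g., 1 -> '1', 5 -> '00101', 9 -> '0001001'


num_bits = floor(log2(1065)) + 1 = 11
leading_zeros = num_bits - 1 = 10
binary(1065) = 10000101001

Elias gamma(1065) = '0000000000' + '10000101001' = 000000000010000101001 (21 bits)


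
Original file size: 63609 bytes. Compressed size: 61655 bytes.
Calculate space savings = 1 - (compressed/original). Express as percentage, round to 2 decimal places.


ratio = compressed/original = 61655/63609 = 0.969281
savings = 1 - ratio = 1 - 0.969281 = 0.030719
as a percentage: 0.030719 * 100 = 3.07%

Space savings = 1 - 61655/63609 = 3.07%


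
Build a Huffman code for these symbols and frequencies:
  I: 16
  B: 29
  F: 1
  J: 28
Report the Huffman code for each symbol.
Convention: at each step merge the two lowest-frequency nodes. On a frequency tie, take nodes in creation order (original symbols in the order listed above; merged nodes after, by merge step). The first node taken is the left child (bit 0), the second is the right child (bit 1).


Huffman tree construction:
Step 1: Merge F(1) + I(16) = 17
Step 2: Merge (F+I)(17) + J(28) = 45
Step 3: Merge B(29) + ((F+I)+J)(45) = 74
Read each symbol's code off the tree from the root (left child = 0, right child = 1).

Codes:
  I: 101 (length 3)
  B: 0 (length 1)
  F: 100 (length 3)
  J: 11 (length 2)
Average code length: 136/74 = 1.8378 bits/symbol
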